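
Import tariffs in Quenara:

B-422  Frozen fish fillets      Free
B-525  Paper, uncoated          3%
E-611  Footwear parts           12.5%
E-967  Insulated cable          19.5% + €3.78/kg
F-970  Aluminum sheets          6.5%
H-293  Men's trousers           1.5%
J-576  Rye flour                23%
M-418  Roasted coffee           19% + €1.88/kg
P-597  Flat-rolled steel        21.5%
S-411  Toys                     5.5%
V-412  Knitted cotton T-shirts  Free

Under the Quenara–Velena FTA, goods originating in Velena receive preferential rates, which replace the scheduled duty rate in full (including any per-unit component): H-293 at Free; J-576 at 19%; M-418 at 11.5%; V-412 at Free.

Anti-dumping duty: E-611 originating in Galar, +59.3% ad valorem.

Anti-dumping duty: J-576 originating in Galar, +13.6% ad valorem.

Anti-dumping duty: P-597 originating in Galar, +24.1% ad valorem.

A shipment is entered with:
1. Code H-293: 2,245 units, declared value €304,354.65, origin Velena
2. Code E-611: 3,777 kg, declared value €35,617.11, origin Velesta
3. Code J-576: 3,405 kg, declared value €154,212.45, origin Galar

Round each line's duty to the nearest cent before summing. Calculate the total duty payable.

Line 1 (H-293, Velena, 2,245 units, €304,354.65):
Base rate for H-293 is 1.5%.
Origin Velena qualifies under the Quenara–Velena agreement and H-293 is covered: preferential rate Free applies instead.
Duty = €304,354.65 × 0% = €0.00.
Line 2 (E-611, Velesta, 3,777 kg, €35,617.11):
Base rate for E-611 is 12.5%.
The additional-duty order on E-611 targets Galar, not Velesta; it does not apply.
Duty = €35,617.11 × 12.5% = €4,452.14.
Line 3 (J-576, Galar, 3,405 kg, €154,212.45):
Base rate for J-576 is 23%.
J-576 has an FTA preferential rate, but origin Galar is not Velena; base rate stands.
Additional duty on J-576 from Galar: +13.6%. Applied ad valorem rate: 23% + 13.6% = 36.6%.
Duty = €154,212.45 × 36.6% = €56,441.76.
Total = €0.00 + €4,452.14 + €56,441.76 = €60,893.90.

€60,893.90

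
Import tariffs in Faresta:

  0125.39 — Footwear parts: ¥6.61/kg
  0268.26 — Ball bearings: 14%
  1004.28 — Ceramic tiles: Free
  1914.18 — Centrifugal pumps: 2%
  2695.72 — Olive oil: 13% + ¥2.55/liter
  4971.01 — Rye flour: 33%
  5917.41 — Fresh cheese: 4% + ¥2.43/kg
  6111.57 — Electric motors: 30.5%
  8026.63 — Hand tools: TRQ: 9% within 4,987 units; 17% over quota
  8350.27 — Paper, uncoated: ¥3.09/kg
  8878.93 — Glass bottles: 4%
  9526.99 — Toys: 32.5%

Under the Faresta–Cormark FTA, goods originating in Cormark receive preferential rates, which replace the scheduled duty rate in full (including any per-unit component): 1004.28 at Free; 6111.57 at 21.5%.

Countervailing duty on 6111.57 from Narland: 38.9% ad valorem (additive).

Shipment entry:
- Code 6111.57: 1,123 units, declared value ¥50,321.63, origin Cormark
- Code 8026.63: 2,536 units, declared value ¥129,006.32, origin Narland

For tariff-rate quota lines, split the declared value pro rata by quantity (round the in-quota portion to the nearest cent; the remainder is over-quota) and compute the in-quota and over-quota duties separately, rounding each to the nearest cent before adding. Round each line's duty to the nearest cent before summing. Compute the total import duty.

Line 1 (6111.57, Cormark, 1,123 units, ¥50,321.63):
Base rate for 6111.57 is 30.5%.
Origin Cormark qualifies under the Faresta–Cormark agreement and 6111.57 is covered: preferential rate 21.5% applies instead.
The additional-duty order on 6111.57 targets Narland, not Cormark; it does not apply.
Duty = ¥50,321.63 × 21.5% = ¥10,819.15.
Line 2 (8026.63, Narland, 2,536 units, ¥129,006.32):
Code 8026.63 is under a tariff-rate quota (threshold 4,987 units). Quantity 2,536 units is within the quota, so the in-quota rate 9% applies to the full value.
Duty = ¥129,006.32 × 9% = ¥11,610.57.
Total = ¥10,819.15 + ¥11,610.57 = ¥22,429.72.

¥22,429.72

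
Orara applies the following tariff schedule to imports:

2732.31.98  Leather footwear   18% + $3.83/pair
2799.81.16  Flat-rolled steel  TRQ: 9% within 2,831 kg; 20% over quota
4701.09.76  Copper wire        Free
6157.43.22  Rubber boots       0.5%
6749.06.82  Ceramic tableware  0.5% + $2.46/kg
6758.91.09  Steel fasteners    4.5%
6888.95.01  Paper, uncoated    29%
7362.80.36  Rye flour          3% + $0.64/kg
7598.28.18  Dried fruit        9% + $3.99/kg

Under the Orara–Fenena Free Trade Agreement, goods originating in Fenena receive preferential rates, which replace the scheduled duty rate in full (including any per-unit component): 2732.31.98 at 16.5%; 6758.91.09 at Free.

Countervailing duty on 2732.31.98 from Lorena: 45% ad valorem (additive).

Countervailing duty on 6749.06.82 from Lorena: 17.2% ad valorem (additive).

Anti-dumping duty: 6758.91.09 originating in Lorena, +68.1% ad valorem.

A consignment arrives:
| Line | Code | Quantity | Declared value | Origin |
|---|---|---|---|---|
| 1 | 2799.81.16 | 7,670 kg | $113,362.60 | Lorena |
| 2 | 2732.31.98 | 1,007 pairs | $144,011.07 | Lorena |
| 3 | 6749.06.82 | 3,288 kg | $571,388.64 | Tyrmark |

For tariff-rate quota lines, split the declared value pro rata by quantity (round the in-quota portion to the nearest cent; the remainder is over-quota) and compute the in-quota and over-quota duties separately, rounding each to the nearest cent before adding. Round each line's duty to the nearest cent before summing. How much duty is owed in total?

Line 1 (2799.81.16, Lorena, 7,670 kg, $113,362.60):
Code 2799.81.16 is under a tariff-rate quota (threshold 2,831 kg). In-quota: 2,831 kg at 9%; over-quota: 4,839 kg at 20%.
Pro-rata value split: in-quota = $113,362.60 × 2,831/7,670 = $41,842.18; over-quota = $113,362.60 − $41,842.18 = $71,520.42.
In-quota duty = $41,842.18 × 9% = $3,765.80. Over-quota duty = $71,520.42 × 20% = $14,304.08.
Line duty = $3,765.80 + $14,304.08 = $18,069.88.
Line 2 (2732.31.98, Lorena, 1,007 pairs, $144,011.07):
Base rate for 2732.31.98 is 18% + $3.83/pair.
2732.31.98 has an FTA preferential rate, but origin Lorena is not Fenena; base rate stands.
Additional duty on 2732.31.98 from Lorena: +45%. Applied ad valorem rate: 18% + 45% = 63%.
Duty = $144,011.07 × 63% + 1,007 × $3.83 = $94,583.78.
Line 3 (6749.06.82, Tyrmark, 3,288 kg, $571,388.64):
Base rate for 6749.06.82 is 0.5% + $2.46/kg.
The additional-duty order on 6749.06.82 targets Lorena, not Tyrmark; it does not apply.
Duty = $571,388.64 × 0.5% + 3,288 × $2.46 = $10,945.42.
Total = $18,069.88 + $94,583.78 + $10,945.42 = $123,599.08.

$123,599.08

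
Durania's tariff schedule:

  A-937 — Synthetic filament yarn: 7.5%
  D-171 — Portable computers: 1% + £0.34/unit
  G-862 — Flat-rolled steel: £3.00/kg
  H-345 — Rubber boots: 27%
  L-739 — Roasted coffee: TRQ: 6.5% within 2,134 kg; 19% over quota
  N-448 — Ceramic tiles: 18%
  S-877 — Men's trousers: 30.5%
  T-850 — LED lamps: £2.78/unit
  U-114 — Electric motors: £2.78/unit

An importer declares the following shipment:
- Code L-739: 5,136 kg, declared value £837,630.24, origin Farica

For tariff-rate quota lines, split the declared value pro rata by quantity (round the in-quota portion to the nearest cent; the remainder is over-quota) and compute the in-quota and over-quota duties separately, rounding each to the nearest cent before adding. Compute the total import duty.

Line 1 (L-739, Farica, 5,136 kg, £837,630.24):
Code L-739 is under a tariff-rate quota (threshold 2,134 kg). In-quota: 2,134 kg at 6.5%; over-quota: 3,002 kg at 19%.
Pro-rata value split: in-quota = £837,630.24 × 2,134/5,136 = £348,034.06; over-quota = £837,630.24 − £348,034.06 = £489,596.18.
In-quota duty = £348,034.06 × 6.5% = £22,622.21. Over-quota duty = £489,596.18 × 19% = £93,023.27.
Line duty = £22,622.21 + £93,023.27 = £115,645.48.

£115,645.48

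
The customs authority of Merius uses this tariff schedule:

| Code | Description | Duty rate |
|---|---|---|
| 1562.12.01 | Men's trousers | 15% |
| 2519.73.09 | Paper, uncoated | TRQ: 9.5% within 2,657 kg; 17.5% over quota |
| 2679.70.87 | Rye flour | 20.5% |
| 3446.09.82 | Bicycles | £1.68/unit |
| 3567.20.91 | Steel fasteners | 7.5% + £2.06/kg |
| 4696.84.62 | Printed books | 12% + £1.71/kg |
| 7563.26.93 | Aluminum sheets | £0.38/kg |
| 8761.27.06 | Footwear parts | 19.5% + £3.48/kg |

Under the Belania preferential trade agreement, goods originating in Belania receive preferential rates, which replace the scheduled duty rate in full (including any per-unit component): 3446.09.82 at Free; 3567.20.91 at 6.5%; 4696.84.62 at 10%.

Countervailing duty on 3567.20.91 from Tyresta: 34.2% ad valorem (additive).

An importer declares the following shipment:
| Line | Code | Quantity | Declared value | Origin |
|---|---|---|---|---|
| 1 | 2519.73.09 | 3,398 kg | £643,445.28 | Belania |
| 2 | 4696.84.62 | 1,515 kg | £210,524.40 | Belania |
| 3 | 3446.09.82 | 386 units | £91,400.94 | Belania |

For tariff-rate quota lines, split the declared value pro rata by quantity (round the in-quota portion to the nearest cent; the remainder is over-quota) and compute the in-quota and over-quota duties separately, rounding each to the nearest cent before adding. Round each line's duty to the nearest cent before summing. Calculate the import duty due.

£93,405.00

Line 1 (2519.73.09, Belania, 3,398 kg, £643,445.28):
Code 2519.73.09 is under a tariff-rate quota (threshold 2,657 kg). In-quota: 2,657 kg at 9.5%; over-quota: 741 kg at 17.5%.
Pro-rata value split: in-quota = £643,445.28 × 2,657/3,398 = £503,129.52; over-quota = £643,445.28 − £503,129.52 = £140,315.76.
In-quota duty = £503,129.52 × 9.5% = £47,797.30. Over-quota duty = £140,315.76 × 17.5% = £24,555.26.
Line duty = £47,797.30 + £24,555.26 = £72,352.56.
Line 2 (4696.84.62, Belania, 1,515 kg, £210,524.40):
Base rate for 4696.84.62 is 12% + £1.71/kg.
Origin Belania qualifies under the Merius–Belania agreement and 4696.84.62 is covered: preferential rate 10% applies instead.
Duty = £210,524.40 × 10% = £21,052.44.
Line 3 (3446.09.82, Belania, 386 units, £91,400.94):
Base rate for 3446.09.82 is £1.68/unit.
Origin Belania qualifies under the Merius–Belania agreement and 3446.09.82 is covered: preferential rate Free applies instead.
Duty = £91,400.94 × 0% = £0.00.
Total = £72,352.56 + £21,052.44 + £0.00 = £93,405.00.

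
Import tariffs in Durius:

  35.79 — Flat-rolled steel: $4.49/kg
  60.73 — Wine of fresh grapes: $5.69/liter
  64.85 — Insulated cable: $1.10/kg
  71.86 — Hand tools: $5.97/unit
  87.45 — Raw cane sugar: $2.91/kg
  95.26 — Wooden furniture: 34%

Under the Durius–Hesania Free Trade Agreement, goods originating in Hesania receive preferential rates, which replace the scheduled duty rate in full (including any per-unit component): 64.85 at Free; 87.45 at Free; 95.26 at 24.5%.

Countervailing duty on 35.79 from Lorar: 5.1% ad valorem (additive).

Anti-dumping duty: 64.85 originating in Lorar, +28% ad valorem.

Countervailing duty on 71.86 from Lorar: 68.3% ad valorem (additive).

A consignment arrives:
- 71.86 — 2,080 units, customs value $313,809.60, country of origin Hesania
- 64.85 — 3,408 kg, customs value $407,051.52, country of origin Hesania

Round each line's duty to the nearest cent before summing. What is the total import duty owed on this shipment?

$12,417.60

Line 1 (71.86, Hesania, 2,080 units, $313,809.60):
Base rate for 71.86 is $5.97/unit.
Origin Hesania is the FTA partner but 71.86 is not on the preference list; base rate stands.
The additional-duty order on 71.86 targets Lorar, not Hesania; it does not apply.
Duty = 2,080 × $5.97 = $12,417.60.
Line 2 (64.85, Hesania, 3,408 kg, $407,051.52):
Base rate for 64.85 is $1.10/kg.
Origin Hesania qualifies under the Durius–Hesania agreement and 64.85 is covered: preferential rate Free applies instead.
The additional-duty order on 64.85 targets Lorar, not Hesania; it does not apply.
Duty = $407,051.52 × 0% = $0.00.
Total = $12,417.60 + $0.00 = $12,417.60.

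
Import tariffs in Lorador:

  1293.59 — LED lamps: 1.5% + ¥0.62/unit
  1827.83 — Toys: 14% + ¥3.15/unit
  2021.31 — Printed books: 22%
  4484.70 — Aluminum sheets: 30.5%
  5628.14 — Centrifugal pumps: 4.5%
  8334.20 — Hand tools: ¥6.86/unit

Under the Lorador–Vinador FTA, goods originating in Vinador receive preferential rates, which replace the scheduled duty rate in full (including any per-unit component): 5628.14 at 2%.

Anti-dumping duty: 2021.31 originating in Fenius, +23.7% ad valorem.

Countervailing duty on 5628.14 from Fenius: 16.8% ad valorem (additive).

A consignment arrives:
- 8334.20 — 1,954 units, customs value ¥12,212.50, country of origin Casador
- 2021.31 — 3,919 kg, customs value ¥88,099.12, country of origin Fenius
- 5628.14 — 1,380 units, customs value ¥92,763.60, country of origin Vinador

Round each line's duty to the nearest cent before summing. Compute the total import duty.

Line 1 (8334.20, Casador, 1,954 units, ¥12,212.50):
Base rate for 8334.20 is ¥6.86/unit.
Duty = 1,954 × ¥6.86 = ¥13,404.44.
Line 2 (2021.31, Fenius, 3,919 kg, ¥88,099.12):
Base rate for 2021.31 is 22%.
Additional duty on 2021.31 from Fenius: +23.7%. Applied ad valorem rate: 22% + 23.7% = 45.7%.
Duty = ¥88,099.12 × 45.7% = ¥40,261.30.
Line 3 (5628.14, Vinador, 1,380 units, ¥92,763.60):
Base rate for 5628.14 is 4.5%.
Origin Vinador qualifies under the Lorador–Vinador agreement and 5628.14 is covered: preferential rate 2% applies instead.
The additional-duty order on 5628.14 targets Fenius, not Vinador; it does not apply.
Duty = ¥92,763.60 × 2% = ¥1,855.27.
Total = ¥13,404.44 + ¥40,261.30 + ¥1,855.27 = ¥55,521.01.

¥55,521.01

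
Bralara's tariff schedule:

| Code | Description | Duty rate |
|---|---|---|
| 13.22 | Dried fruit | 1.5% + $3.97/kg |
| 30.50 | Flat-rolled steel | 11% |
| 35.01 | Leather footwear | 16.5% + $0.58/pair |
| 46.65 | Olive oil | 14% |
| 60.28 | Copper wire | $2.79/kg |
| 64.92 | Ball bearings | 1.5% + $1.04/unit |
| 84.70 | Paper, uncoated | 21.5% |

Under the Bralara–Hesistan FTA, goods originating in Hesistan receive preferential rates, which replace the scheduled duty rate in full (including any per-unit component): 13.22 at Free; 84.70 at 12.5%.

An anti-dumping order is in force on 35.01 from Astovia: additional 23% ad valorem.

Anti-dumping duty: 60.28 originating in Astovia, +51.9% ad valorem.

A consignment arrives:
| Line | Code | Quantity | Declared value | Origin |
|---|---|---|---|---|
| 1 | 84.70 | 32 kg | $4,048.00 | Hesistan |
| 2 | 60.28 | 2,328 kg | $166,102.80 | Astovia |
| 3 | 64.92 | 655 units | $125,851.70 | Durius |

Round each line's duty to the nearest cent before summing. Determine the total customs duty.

$95,777.45

Line 1 (84.70, Hesistan, 32 kg, $4,048.00):
Base rate for 84.70 is 21.5%.
Origin Hesistan qualifies under the Bralara–Hesistan agreement and 84.70 is covered: preferential rate 12.5% applies instead.
Duty = $4,048.00 × 12.5% = $506.00.
Line 2 (60.28, Astovia, 2,328 kg, $166,102.80):
Base rate for 60.28 is $2.79/kg.
Additional duty on 60.28 from Astovia: +51.9% ad valorem. Applied ad valorem rate = 51.9%.
Duty = $166,102.80 × 51.9% + 2,328 × $2.79 = $92,702.47.
Line 3 (64.92, Durius, 655 units, $125,851.70):
Base rate for 64.92 is 1.5% + $1.04/unit.
Duty = $125,851.70 × 1.5% + 655 × $1.04 = $2,568.98.
Total = $506.00 + $92,702.47 + $2,568.98 = $95,777.45.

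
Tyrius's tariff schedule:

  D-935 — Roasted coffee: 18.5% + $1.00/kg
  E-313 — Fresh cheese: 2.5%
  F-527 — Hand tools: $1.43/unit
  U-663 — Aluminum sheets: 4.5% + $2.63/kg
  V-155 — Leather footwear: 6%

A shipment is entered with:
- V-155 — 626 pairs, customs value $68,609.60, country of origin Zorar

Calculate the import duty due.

Line 1 (V-155, Zorar, 626 pairs, $68,609.60):
Base rate for V-155 is 6%.
Duty = $68,609.60 × 6% = $4,116.58.

$4,116.58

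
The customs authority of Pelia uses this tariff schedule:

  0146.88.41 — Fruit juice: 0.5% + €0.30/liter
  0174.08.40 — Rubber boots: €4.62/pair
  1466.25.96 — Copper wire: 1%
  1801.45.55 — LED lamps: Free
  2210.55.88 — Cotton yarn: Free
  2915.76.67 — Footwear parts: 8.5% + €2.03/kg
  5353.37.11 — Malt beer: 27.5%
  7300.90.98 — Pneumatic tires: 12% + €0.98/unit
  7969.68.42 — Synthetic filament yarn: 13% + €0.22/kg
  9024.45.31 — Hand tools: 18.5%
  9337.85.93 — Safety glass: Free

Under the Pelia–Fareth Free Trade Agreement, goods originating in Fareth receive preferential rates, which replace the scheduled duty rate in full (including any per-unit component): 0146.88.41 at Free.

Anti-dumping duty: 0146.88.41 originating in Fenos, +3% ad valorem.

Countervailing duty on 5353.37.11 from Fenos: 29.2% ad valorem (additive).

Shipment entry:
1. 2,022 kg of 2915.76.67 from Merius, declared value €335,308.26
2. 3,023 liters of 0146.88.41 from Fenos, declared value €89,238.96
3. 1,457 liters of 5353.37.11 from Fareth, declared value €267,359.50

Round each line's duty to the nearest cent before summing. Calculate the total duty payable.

€110,159.98

Line 1 (2915.76.67, Merius, 2,022 kg, €335,308.26):
Base rate for 2915.76.67 is 8.5% + €2.03/kg.
Duty = €335,308.26 × 8.5% + 2,022 × €2.03 = €32,605.86.
Line 2 (0146.88.41, Fenos, 3,023 liters, €89,238.96):
Base rate for 0146.88.41 is 0.5% + €0.30/liter.
0146.88.41 has an FTA preferential rate, but origin Fenos is not Fareth; base rate stands.
Additional duty on 0146.88.41 from Fenos: +3%. Applied ad valorem rate: 0.5% + 3% = 3.5%.
Duty = €89,238.96 × 3.5% + 3,023 × €0.30 = €4,030.26.
Line 3 (5353.37.11, Fareth, 1,457 liters, €267,359.50):
Base rate for 5353.37.11 is 27.5%.
Origin Fareth is the FTA partner but 5353.37.11 is not on the preference list; base rate stands.
The additional-duty order on 5353.37.11 targets Fenos, not Fareth; it does not apply.
Duty = €267,359.50 × 27.5% = €73,523.86.
Total = €32,605.86 + €4,030.26 + €73,523.86 = €110,159.98.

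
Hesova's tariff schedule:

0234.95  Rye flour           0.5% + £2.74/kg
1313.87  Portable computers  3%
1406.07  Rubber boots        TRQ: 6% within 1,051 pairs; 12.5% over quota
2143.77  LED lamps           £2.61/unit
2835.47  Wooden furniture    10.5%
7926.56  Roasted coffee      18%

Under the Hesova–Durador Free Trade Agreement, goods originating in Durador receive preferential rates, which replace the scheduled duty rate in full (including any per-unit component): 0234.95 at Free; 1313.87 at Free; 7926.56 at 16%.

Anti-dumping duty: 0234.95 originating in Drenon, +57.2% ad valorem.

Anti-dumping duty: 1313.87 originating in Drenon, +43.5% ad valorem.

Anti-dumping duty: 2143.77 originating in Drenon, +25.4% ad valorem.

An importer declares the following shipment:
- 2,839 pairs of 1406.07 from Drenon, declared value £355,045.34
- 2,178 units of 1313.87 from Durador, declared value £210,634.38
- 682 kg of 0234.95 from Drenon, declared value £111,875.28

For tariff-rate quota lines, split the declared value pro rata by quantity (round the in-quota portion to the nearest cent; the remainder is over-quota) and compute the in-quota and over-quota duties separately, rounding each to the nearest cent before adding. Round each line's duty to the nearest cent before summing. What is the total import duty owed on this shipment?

£102,257.91

Line 1 (1406.07, Drenon, 2,839 pairs, £355,045.34):
Code 1406.07 is under a tariff-rate quota (threshold 1,051 pairs). In-quota: 1,051 pairs at 6%; over-quota: 1,788 pairs at 12.5%.
Pro-rata value split: in-quota = £355,045.34 × 1,051/2,839 = £131,438.06; over-quota = £355,045.34 − £131,438.06 = £223,607.28.
In-quota duty = £131,438.06 × 6% = £7,886.28. Over-quota duty = £223,607.28 × 12.5% = £27,950.91.
Line duty = £7,886.28 + £27,950.91 = £35,837.19.
Line 2 (1313.87, Durador, 2,178 units, £210,634.38):
Base rate for 1313.87 is 3%.
Origin Durador qualifies under the Hesova–Durador agreement and 1313.87 is covered: preferential rate Free applies instead.
The additional-duty order on 1313.87 targets Drenon, not Durador; it does not apply.
Duty = £210,634.38 × 0% = £0.00.
Line 3 (0234.95, Drenon, 682 kg, £111,875.28):
Base rate for 0234.95 is 0.5% + £2.74/kg.
0234.95 has an FTA preferential rate, but origin Drenon is not Durador; base rate stands.
Additional duty on 0234.95 from Drenon: +57.2%. Applied ad valorem rate: 0.5% + 57.2% = 57.7%.
Duty = £111,875.28 × 57.7% + 682 × £2.74 = £66,420.72.
Total = £35,837.19 + £0.00 + £66,420.72 = £102,257.91.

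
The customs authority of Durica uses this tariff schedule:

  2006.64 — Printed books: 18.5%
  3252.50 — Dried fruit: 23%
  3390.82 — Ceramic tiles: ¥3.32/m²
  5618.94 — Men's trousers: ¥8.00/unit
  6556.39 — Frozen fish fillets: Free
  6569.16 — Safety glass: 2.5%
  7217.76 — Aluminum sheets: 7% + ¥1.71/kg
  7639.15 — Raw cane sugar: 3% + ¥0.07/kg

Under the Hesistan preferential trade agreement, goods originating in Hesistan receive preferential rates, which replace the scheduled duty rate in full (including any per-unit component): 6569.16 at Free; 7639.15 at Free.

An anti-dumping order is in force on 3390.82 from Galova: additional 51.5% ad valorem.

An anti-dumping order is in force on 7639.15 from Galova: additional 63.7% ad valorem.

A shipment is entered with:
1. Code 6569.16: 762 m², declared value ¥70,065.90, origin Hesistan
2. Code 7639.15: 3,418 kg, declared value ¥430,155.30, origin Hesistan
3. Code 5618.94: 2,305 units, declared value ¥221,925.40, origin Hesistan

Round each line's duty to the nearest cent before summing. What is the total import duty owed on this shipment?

Line 1 (6569.16, Hesistan, 762 m², ¥70,065.90):
Base rate for 6569.16 is 2.5%.
Origin Hesistan qualifies under the Durica–Hesistan agreement and 6569.16 is covered: preferential rate Free applies instead.
Duty = ¥70,065.90 × 0% = ¥0.00.
Line 2 (7639.15, Hesistan, 3,418 kg, ¥430,155.30):
Base rate for 7639.15 is 3% + ¥0.07/kg.
Origin Hesistan qualifies under the Durica–Hesistan agreement and 7639.15 is covered: preferential rate Free applies instead.
The additional-duty order on 7639.15 targets Galova, not Hesistan; it does not apply.
Duty = ¥430,155.30 × 0% = ¥0.00.
Line 3 (5618.94, Hesistan, 2,305 units, ¥221,925.40):
Base rate for 5618.94 is ¥8.00/unit.
Origin Hesistan is the FTA partner but 5618.94 is not on the preference list; base rate stands.
Duty = 2,305 × ¥8.00 = ¥18,440.00.
Total = ¥0.00 + ¥0.00 + ¥18,440.00 = ¥18,440.00.

¥18,440.00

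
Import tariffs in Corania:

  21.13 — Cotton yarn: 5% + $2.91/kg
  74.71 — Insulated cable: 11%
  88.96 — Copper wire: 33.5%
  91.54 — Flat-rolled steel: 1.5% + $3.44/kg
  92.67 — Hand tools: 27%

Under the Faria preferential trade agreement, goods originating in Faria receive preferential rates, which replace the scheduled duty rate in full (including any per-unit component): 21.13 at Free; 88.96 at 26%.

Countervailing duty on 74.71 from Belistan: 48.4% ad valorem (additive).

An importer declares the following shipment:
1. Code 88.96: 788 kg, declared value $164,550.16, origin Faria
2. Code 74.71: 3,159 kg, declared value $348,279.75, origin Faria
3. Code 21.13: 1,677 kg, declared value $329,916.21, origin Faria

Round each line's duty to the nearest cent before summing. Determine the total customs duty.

Line 1 (88.96, Faria, 788 kg, $164,550.16):
Base rate for 88.96 is 33.5%.
Origin Faria qualifies under the Corania–Faria agreement and 88.96 is covered: preferential rate 26% applies instead.
Duty = $164,550.16 × 26% = $42,783.04.
Line 2 (74.71, Faria, 3,159 kg, $348,279.75):
Base rate for 74.71 is 11%.
Origin Faria is the FTA partner but 74.71 is not on the preference list; base rate stands.
The additional-duty order on 74.71 targets Belistan, not Faria; it does not apply.
Duty = $348,279.75 × 11% = $38,310.77.
Line 3 (21.13, Faria, 1,677 kg, $329,916.21):
Base rate for 21.13 is 5% + $2.91/kg.
Origin Faria qualifies under the Corania–Faria agreement and 21.13 is covered: preferential rate Free applies instead.
Duty = $329,916.21 × 0% = $0.00.
Total = $42,783.04 + $38,310.77 + $0.00 = $81,093.81.

$81,093.81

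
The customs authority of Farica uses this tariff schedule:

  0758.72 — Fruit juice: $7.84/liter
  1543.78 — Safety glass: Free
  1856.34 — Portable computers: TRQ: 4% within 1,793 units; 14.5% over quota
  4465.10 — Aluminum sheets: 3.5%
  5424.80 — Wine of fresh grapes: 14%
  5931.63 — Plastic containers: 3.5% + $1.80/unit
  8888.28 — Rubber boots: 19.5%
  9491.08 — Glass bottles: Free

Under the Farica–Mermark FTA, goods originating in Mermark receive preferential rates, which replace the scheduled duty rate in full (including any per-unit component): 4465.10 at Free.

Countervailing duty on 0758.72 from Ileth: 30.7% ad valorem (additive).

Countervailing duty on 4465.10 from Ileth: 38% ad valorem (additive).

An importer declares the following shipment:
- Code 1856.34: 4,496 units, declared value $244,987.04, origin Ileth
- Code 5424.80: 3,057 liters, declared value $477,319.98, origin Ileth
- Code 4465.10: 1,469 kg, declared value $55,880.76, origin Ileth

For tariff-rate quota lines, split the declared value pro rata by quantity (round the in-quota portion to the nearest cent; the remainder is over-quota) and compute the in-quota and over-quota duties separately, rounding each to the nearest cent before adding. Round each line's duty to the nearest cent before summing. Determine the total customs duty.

$115,279.88

Line 1 (1856.34, Ileth, 4,496 units, $244,987.04):
Code 1856.34 is under a tariff-rate quota (threshold 1,793 units). In-quota: 1,793 units at 4%; over-quota: 2,703 units at 14.5%.
Pro-rata value split: in-quota = $244,987.04 × 1,793/4,496 = $97,700.57; over-quota = $244,987.04 − $97,700.57 = $147,286.47.
In-quota duty = $97,700.57 × 4% = $3,908.02. Over-quota duty = $147,286.47 × 14.5% = $21,356.54.
Line duty = $3,908.02 + $21,356.54 = $25,264.56.
Line 2 (5424.80, Ileth, 3,057 liters, $477,319.98):
Base rate for 5424.80 is 14%.
Duty = $477,319.98 × 14% = $66,824.80.
Line 3 (4465.10, Ileth, 1,469 kg, $55,880.76):
Base rate for 4465.10 is 3.5%.
4465.10 has an FTA preferential rate, but origin Ileth is not Mermark; base rate stands.
Additional duty on 4465.10 from Ileth: +38%. Applied ad valorem rate: 3.5% + 38% = 41.5%.
Duty = $55,880.76 × 41.5% = $23,190.52.
Total = $25,264.56 + $66,824.80 + $23,190.52 = $115,279.88.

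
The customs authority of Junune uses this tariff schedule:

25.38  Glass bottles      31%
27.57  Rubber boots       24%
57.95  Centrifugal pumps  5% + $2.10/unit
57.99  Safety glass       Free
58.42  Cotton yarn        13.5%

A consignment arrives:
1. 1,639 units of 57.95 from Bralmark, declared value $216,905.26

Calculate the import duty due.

$14,287.16

Line 1 (57.95, Bralmark, 1,639 units, $216,905.26):
Base rate for 57.95 is 5% + $2.10/unit.
Duty = $216,905.26 × 5% + 1,639 × $2.10 = $14,287.16.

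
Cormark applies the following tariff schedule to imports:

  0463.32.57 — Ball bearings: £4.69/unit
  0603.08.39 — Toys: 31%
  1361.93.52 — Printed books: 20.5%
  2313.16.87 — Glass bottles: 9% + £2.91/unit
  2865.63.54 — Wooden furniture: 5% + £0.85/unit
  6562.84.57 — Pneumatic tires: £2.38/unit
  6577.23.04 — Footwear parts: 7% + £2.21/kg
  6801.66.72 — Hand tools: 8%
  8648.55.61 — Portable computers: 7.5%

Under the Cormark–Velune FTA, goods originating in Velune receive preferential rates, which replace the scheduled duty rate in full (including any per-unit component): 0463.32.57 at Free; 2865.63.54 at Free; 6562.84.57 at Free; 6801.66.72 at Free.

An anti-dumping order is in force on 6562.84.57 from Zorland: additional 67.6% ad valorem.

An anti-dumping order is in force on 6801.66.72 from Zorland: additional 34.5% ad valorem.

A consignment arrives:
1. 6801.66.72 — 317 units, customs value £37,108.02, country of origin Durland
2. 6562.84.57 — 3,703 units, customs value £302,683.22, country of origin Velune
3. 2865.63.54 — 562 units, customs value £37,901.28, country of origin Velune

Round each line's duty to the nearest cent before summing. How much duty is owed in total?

£2,968.64

Line 1 (6801.66.72, Durland, 317 units, £37,108.02):
Base rate for 6801.66.72 is 8%.
6801.66.72 has an FTA preferential rate, but origin Durland is not Velune; base rate stands.
The additional-duty order on 6801.66.72 targets Zorland, not Durland; it does not apply.
Duty = £37,108.02 × 8% = £2,968.64.
Line 2 (6562.84.57, Velune, 3,703 units, £302,683.22):
Base rate for 6562.84.57 is £2.38/unit.
Origin Velune qualifies under the Cormark–Velune agreement and 6562.84.57 is covered: preferential rate Free applies instead.
The additional-duty order on 6562.84.57 targets Zorland, not Velune; it does not apply.
Duty = £302,683.22 × 0% = £0.00.
Line 3 (2865.63.54, Velune, 562 units, £37,901.28):
Base rate for 2865.63.54 is 5% + £0.85/unit.
Origin Velune qualifies under the Cormark–Velune agreement and 2865.63.54 is covered: preferential rate Free applies instead.
Duty = £37,901.28 × 0% = £0.00.
Total = £2,968.64 + £0.00 + £0.00 = £2,968.64.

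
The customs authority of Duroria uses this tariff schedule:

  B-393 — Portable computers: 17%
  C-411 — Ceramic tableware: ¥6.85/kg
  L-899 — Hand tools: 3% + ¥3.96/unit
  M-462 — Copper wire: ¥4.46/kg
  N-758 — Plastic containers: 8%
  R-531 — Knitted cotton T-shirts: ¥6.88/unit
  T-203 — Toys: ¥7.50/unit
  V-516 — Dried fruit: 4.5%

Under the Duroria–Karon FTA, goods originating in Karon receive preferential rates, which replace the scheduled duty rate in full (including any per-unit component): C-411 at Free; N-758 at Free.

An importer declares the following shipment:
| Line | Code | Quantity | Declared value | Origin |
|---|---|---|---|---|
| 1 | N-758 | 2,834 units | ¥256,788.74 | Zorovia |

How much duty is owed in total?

¥20,543.10

Line 1 (N-758, Zorovia, 2,834 units, ¥256,788.74):
Base rate for N-758 is 8%.
N-758 has an FTA preferential rate, but origin Zorovia is not Karon; base rate stands.
Duty = ¥256,788.74 × 8% = ¥20,543.10.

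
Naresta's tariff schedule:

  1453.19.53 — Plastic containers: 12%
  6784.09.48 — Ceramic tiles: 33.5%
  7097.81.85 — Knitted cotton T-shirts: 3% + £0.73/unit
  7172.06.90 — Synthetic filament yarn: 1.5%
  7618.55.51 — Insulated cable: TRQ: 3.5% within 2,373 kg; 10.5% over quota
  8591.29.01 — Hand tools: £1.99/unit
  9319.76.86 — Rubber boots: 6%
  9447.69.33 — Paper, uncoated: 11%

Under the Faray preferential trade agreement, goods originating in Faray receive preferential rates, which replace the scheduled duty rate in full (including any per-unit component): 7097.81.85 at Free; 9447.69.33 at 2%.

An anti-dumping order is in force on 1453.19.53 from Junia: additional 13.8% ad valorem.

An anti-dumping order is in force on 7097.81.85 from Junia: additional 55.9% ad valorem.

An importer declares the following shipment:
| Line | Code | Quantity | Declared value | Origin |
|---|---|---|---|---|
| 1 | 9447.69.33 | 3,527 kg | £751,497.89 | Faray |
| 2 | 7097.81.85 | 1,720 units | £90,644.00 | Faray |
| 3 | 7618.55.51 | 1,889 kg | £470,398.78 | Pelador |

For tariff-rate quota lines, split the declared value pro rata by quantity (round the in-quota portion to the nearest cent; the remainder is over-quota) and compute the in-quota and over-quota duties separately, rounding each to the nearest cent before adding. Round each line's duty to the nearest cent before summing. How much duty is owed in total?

Line 1 (9447.69.33, Faray, 3,527 kg, £751,497.89):
Base rate for 9447.69.33 is 11%.
Origin Faray qualifies under the Naresta–Faray agreement and 9447.69.33 is covered: preferential rate 2% applies instead.
Duty = £751,497.89 × 2% = £15,029.96.
Line 2 (7097.81.85, Faray, 1,720 units, £90,644.00):
Base rate for 7097.81.85 is 3% + £0.73/unit.
Origin Faray qualifies under the Naresta–Faray agreement and 7097.81.85 is covered: preferential rate Free applies instead.
The additional-duty order on 7097.81.85 targets Junia, not Faray; it does not apply.
Duty = £90,644.00 × 0% = £0.00.
Line 3 (7618.55.51, Pelador, 1,889 kg, £470,398.78):
Code 7618.55.51 is under a tariff-rate quota (threshold 2,373 kg). Quantity 1,889 kg is within the quota, so the in-quota rate 3.5% applies to the full value.
Duty = £470,398.78 × 3.5% = £16,463.96.
Total = £15,029.96 + £0.00 + £16,463.96 = £31,493.92.

£31,493.92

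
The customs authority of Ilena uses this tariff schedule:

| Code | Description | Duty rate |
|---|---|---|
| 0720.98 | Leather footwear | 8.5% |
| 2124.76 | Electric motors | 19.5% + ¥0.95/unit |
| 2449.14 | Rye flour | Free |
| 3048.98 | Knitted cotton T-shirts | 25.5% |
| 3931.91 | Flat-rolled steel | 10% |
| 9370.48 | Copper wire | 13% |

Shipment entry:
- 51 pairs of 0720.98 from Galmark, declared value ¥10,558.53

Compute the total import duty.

Line 1 (0720.98, Galmark, 51 pairs, ¥10,558.53):
Base rate for 0720.98 is 8.5%.
Duty = ¥10,558.53 × 8.5% = ¥897.48.

¥897.48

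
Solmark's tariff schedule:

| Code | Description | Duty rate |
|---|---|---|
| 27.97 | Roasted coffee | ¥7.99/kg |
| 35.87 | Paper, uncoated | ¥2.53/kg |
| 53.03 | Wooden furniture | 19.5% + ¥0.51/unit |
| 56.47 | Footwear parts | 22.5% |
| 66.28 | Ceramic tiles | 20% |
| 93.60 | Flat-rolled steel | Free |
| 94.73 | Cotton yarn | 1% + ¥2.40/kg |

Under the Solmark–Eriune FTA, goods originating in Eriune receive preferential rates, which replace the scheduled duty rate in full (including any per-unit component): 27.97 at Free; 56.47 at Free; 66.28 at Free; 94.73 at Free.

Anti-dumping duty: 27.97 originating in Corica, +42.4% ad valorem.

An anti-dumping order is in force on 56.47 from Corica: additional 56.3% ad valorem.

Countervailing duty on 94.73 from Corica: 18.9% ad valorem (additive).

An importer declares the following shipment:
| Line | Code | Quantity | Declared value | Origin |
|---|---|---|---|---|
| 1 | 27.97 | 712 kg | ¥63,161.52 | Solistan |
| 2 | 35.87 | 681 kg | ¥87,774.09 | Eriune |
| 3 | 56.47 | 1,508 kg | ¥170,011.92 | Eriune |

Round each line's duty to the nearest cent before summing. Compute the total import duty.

¥7,411.81

Line 1 (27.97, Solistan, 712 kg, ¥63,161.52):
Base rate for 27.97 is ¥7.99/kg.
27.97 has an FTA preferential rate, but origin Solistan is not Eriune; base rate stands.
The additional-duty order on 27.97 targets Corica, not Solistan; it does not apply.
Duty = 712 × ¥7.99 = ¥5,688.88.
Line 2 (35.87, Eriune, 681 kg, ¥87,774.09):
Base rate for 35.87 is ¥2.53/kg.
Origin Eriune is the FTA partner but 35.87 is not on the preference list; base rate stands.
Duty = 681 × ¥2.53 = ¥1,722.93.
Line 3 (56.47, Eriune, 1,508 kg, ¥170,011.92):
Base rate for 56.47 is 22.5%.
Origin Eriune qualifies under the Solmark–Eriune agreement and 56.47 is covered: preferential rate Free applies instead.
The additional-duty order on 56.47 targets Corica, not Eriune; it does not apply.
Duty = ¥170,011.92 × 0% = ¥0.00.
Total = ¥5,688.88 + ¥1,722.93 + ¥0.00 = ¥7,411.81.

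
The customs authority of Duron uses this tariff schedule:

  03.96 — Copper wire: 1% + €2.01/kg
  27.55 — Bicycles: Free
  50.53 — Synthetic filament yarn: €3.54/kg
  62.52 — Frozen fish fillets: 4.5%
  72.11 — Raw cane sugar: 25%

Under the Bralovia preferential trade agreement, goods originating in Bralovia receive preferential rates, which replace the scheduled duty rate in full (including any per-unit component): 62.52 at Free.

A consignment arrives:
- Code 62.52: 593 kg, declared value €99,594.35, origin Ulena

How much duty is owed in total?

Line 1 (62.52, Ulena, 593 kg, €99,594.35):
Base rate for 62.52 is 4.5%.
62.52 has an FTA preferential rate, but origin Ulena is not Bralovia; base rate stands.
Duty = €99,594.35 × 4.5% = €4,481.75.

€4,481.75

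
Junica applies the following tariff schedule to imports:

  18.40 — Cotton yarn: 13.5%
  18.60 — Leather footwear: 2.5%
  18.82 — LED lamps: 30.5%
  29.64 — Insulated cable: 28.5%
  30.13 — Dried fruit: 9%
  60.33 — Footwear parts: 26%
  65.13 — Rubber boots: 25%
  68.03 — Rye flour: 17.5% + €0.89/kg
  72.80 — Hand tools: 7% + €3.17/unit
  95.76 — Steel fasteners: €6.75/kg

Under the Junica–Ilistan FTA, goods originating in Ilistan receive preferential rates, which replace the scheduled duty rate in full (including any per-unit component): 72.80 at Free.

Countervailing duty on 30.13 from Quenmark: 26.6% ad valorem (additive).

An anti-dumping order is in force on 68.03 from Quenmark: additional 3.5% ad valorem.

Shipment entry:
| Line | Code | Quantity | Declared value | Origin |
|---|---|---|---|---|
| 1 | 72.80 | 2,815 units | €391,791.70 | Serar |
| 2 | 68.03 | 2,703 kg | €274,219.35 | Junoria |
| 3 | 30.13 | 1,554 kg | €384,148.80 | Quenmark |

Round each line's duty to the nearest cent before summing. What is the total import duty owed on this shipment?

Line 1 (72.80, Serar, 2,815 units, €391,791.70):
Base rate for 72.80 is 7% + €3.17/unit.
72.80 has an FTA preferential rate, but origin Serar is not Ilistan; base rate stands.
Duty = €391,791.70 × 7% + 2,815 × €3.17 = €36,348.97.
Line 2 (68.03, Junoria, 2,703 kg, €274,219.35):
Base rate for 68.03 is 17.5% + €0.89/kg.
The additional-duty order on 68.03 targets Quenmark, not Junoria; it does not apply.
Duty = €274,219.35 × 17.5% + 2,703 × €0.89 = €50,394.06.
Line 3 (30.13, Quenmark, 1,554 kg, €384,148.80):
Base rate for 30.13 is 9%.
Additional duty on 30.13 from Quenmark: +26.6%. Applied ad valorem rate: 9% + 26.6% = 35.6%.
Duty = €384,148.80 × 35.6% = €136,756.97.
Total = €36,348.97 + €50,394.06 + €136,756.97 = €223,500.00.

€223,500.00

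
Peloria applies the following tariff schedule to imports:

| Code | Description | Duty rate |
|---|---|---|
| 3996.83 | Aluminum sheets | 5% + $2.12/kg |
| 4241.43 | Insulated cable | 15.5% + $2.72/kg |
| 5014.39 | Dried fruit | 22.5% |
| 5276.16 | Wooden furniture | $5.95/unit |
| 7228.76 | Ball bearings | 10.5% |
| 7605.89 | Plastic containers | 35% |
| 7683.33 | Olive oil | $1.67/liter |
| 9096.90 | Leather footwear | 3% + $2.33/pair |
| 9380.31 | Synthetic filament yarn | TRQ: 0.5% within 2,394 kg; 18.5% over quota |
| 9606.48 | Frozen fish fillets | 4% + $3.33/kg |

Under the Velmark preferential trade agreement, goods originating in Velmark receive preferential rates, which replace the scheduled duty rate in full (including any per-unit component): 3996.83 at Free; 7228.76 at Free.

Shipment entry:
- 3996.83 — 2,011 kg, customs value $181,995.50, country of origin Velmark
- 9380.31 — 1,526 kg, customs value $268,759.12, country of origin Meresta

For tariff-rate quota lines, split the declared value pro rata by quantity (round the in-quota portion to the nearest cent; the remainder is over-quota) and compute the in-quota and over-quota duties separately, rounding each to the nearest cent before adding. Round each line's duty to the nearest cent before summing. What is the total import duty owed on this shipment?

Line 1 (3996.83, Velmark, 2,011 kg, $181,995.50):
Base rate for 3996.83 is 5% + $2.12/kg.
Origin Velmark qualifies under the Peloria–Velmark agreement and 3996.83 is covered: preferential rate Free applies instead.
Duty = $181,995.50 × 0% = $0.00.
Line 2 (9380.31, Meresta, 1,526 kg, $268,759.12):
Code 9380.31 is under a tariff-rate quota (threshold 2,394 kg). Quantity 1,526 kg is within the quota, so the in-quota rate 0.5% applies to the full value.
Duty = $268,759.12 × 0.5% = $1,343.80.
Total = $0.00 + $1,343.80 = $1,343.80.

$1,343.80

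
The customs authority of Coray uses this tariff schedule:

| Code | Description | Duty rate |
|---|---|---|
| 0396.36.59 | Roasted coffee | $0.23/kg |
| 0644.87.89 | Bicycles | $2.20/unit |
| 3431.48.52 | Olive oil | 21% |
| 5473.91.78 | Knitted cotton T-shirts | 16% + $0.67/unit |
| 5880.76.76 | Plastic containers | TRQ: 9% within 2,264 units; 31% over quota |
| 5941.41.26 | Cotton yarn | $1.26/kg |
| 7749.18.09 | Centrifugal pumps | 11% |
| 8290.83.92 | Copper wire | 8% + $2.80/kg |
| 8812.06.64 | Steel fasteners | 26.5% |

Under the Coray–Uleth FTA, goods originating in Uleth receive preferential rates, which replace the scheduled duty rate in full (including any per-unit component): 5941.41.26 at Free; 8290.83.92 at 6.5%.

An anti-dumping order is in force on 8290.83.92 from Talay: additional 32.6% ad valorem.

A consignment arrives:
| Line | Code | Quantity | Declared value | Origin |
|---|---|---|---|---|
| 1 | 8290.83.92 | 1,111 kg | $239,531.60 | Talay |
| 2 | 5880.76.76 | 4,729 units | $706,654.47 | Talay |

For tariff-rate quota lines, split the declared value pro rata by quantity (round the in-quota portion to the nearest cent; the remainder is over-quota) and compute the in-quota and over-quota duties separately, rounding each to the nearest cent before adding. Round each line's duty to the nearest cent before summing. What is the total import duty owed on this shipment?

Line 1 (8290.83.92, Talay, 1,111 kg, $239,531.60):
Base rate for 8290.83.92 is 8% + $2.80/kg.
8290.83.92 has an FTA preferential rate, but origin Talay is not Uleth; base rate stands.
Additional duty on 8290.83.92 from Talay: +32.6%. Applied ad valorem rate: 8% + 32.6% = 40.6%.
Duty = $239,531.60 × 40.6% + 1,111 × $2.80 = $100,360.63.
Line 2 (5880.76.76, Talay, 4,729 units, $706,654.47):
Code 5880.76.76 is under a tariff-rate quota (threshold 2,264 units). In-quota: 2,264 units at 9%; over-quota: 2,465 units at 31%.
Pro-rata value split: in-quota = $706,654.47 × 2,264/4,729 = $338,309.52; over-quota = $706,654.47 − $338,309.52 = $368,344.95.
In-quota duty = $338,309.52 × 9% = $30,447.86. Over-quota duty = $368,344.95 × 31% = $114,186.93.
Line duty = $30,447.86 + $114,186.93 = $144,634.79.
Total = $100,360.63 + $144,634.79 = $244,995.42.

$244,995.42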